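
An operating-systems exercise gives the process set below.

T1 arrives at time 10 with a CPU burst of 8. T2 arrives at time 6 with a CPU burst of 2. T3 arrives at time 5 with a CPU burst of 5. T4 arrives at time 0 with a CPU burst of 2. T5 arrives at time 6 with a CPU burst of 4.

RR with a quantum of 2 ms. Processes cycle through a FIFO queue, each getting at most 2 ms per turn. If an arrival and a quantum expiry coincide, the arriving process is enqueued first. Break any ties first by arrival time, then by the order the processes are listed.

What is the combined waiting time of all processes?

22

Timeline: | T4 0-2 | idle 2-5 | T3 5-7 | T2 7-9 | T5 9-11 | T3 11-13 | T1 13-15 | T5 15-17 | T3 17-18 | T1 18-24 |
Completion: T1=24  T2=9  T3=18  T4=2  T5=17
Turnaround (C−A): T1=14  T2=3  T3=13  T4=2  T5=11
Waiting = turnaround − burst: T1=6, T2=1, T3=8, T4=0, T5=7
Total waiting = 6 + 1 + 8 + 0 + 7 = 22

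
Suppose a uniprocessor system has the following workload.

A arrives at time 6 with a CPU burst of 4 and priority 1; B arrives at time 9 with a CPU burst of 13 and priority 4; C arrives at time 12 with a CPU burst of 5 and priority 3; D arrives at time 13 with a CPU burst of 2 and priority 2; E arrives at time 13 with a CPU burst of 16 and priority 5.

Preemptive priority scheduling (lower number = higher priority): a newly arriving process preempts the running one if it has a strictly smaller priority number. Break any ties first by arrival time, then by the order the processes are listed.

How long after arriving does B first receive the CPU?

Timeline: | idle 0-6 | A 6-10 | B 10-12 | C 12-13 | D 13-15 | C 15-19 | B 19-30 | E 30-46 |
Completion: A=10  B=30  C=19  D=15  E=46
Response(B) = first start − arrival = 10 − 9 = 1

1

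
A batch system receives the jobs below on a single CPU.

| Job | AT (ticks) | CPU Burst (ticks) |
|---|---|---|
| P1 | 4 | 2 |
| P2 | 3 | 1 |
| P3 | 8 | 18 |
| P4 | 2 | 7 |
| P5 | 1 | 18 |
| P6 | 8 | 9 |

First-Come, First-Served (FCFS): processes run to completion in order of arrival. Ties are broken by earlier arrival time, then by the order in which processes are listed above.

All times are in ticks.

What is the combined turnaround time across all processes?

Schedule: | idle 0-1 | P5 1-19 | P4 19-26 | P2 26-27 | P1 27-29 | P3 29-47 | P6 47-56 |
Completion: P1=29  P2=27  P3=47  P4=26  P5=19  P6=56
Turnaround (C−A): P1=25  P2=24  P3=39  P4=24  P5=18  P6=48
Turnaround = completion − arrival: P1=25, P2=24, P3=39, P4=24, P5=18, P6=48
Total turnaround = 25 + 24 + 39 + 24 + 18 + 48 = 178

178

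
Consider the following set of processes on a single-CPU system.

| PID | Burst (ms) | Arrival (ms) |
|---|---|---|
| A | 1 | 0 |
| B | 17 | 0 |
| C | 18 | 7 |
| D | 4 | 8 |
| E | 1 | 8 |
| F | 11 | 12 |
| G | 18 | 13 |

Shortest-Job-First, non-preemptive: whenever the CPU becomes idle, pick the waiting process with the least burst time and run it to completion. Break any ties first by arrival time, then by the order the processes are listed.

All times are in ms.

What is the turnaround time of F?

Gantt: | A 0-1 | B 1-18 | E 18-19 | D 19-23 | F 23-34 | C 34-52 | G 52-70 |
Completion: A=1  B=18  C=52  D=23  E=19  F=34  G=70
Turnaround (C−A): A=1  B=18  C=45  D=15  E=11  F=22  G=57
Turnaround(F) = completion − arrival = 34 − 12 = 22

22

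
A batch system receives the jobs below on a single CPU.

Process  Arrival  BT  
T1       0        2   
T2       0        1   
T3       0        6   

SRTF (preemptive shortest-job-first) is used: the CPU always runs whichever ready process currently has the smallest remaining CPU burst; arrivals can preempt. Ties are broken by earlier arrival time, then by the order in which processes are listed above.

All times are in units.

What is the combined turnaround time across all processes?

Schedule: | T2 0-1 | T1 1-3 | T3 3-9 |
Completion: T1=3  T2=1  T3=9
Turnaround (C−A): T1=3  T2=1  T3=9
Turnaround = completion − arrival: T1=3, T2=1, T3=9
Total turnaround = 3 + 1 + 9 = 13

13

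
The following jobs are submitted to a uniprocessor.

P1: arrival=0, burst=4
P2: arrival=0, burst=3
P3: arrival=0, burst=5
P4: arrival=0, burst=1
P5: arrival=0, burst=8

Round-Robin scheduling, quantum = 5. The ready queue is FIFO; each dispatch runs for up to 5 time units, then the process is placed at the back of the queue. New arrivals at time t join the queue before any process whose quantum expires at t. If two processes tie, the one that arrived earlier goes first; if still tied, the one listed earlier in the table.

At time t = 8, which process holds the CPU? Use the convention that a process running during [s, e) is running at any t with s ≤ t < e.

Schedule: | P1 0-4 | P2 4-7 | P3 7-12 | P4 12-13 | P5 13-21 |
Completion: P1=4  P2=7  P3=12  P4=13  P5=21

P3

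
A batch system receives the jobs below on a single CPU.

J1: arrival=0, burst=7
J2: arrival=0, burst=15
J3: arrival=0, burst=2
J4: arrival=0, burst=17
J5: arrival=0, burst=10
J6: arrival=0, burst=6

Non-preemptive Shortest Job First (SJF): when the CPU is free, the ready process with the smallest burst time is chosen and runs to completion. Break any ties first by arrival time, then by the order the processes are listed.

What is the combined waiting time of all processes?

Schedule: | J3 0-2 | J6 2-8 | J1 8-15 | J5 15-25 | J2 25-40 | J4 40-57 |
Completion: J1=15  J2=40  J3=2  J4=57  J5=25  J6=8
Waiting = turnaround − burst: J1=8, J2=25, J3=0, J4=40, J5=15, J6=2
Total waiting = 8 + 25 + 0 + 40 + 15 + 2 = 90

90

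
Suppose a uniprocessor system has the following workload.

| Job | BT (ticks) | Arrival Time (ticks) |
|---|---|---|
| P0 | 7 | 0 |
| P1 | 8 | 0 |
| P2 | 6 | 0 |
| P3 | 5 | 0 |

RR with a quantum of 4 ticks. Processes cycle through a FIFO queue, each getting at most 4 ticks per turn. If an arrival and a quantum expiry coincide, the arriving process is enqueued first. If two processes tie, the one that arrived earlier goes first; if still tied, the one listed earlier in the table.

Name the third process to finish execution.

P2

Gantt: | P0 0-4 | P1 4-8 | P2 8-12 | P3 12-16 | P0 16-19 | P1 19-23 | P2 23-25 | P3 25-26 |
Completion: P0=19  P1=23  P2=25  P3=26
Finish order: P0 → P1 → P2 → P3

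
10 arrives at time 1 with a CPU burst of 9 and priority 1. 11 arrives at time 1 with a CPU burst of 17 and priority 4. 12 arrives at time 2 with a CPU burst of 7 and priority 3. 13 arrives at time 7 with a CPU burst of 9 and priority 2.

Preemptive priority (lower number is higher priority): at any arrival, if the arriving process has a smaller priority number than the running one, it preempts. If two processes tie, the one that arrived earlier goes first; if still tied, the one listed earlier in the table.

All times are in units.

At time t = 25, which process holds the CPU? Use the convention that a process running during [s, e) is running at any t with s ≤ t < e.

12

Timeline: | idle 0-1 | 10 1-10 | 13 10-19 | 12 19-26 | 11 26-43 |
Completion: 10=10  11=43  12=26  13=19
Turnaround (C−A): 10=9  11=42  12=24  13=12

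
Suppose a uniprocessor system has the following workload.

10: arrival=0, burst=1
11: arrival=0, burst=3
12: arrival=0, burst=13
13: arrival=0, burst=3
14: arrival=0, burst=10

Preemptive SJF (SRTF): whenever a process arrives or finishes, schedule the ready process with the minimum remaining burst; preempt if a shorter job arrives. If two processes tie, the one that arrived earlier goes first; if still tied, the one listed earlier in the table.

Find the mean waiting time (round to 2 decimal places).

Schedule: | 10 0-1 | 11 1-4 | 13 4-7 | 14 7-17 | 12 17-30 |
Completion: 10=1  11=4  12=30  13=7  14=17
Turnaround (C−A): 10=1  11=4  12=30  13=7  14=17
Waiting times: 10=0, 11=1, 12=17, 13=4, 14=7
Average waiting = (0+1+17+4+7) / 5 = 29/5 = 5.80

5.80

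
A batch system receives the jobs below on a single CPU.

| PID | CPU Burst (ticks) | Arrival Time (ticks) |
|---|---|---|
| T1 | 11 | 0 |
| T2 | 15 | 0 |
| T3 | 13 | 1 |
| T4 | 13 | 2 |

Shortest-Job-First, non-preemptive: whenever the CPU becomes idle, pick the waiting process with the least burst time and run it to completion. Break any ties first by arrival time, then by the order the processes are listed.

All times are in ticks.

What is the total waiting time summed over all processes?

69

Timeline: | T1 0-11 | T3 11-24 | T4 24-37 | T2 37-52 |
Completion: T1=11  T2=52  T3=24  T4=37
Turnaround (C−A): T1=11  T2=52  T3=23  T4=35
Waiting = turnaround − burst: T1=0, T2=37, T3=10, T4=22
Total waiting = 0 + 37 + 10 + 22 = 69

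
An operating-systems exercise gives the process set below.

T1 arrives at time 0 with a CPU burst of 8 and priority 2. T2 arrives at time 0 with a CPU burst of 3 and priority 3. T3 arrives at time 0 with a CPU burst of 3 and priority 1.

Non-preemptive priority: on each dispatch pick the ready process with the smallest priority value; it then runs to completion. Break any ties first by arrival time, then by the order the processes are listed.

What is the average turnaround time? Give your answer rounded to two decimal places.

Gantt: | T3 0-3 | T1 3-11 | T2 11-14 |
Completion: T1=11  T2=14  T3=3
Turnaround (C−A): T1=11  T2=14  T3=3
Turnaround times: T1=11, T2=14, T3=3
Average turnaround = (11+14+3) / 3 = 28/3 = 9.33

9.33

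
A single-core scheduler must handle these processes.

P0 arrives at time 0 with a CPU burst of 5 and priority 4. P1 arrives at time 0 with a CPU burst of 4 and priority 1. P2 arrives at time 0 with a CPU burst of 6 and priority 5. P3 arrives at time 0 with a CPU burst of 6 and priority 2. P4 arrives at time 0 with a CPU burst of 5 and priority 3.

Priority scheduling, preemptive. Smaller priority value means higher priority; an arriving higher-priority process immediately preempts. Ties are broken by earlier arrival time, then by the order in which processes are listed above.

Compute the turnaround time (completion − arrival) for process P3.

10

Timeline: | P1 0-4 | P3 4-10 | P4 10-15 | P0 15-20 | P2 20-26 |
Completion: P0=20  P1=4  P2=26  P3=10  P4=15
Turnaround (C−A): P0=20  P1=4  P2=26  P3=10  P4=15
Turnaround(P3) = completion − arrival = 10 − 0 = 10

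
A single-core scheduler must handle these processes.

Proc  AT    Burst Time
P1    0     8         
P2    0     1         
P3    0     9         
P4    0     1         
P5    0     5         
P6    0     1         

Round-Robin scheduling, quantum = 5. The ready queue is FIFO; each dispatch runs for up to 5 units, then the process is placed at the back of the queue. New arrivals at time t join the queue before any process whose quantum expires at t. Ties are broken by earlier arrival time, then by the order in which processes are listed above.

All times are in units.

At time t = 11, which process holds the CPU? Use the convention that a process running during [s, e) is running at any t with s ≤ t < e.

Gantt: | P1 0-5 | P2 5-6 | P3 6-11 | P4 11-12 | P5 12-17 | P6 17-18 | P1 18-21 | P3 21-25 |
Completion: P1=21  P2=6  P3=25  P4=12  P5=17  P6=18
Turnaround (C−A): P1=21  P2=6  P3=25  P4=12  P5=17  P6=18

P4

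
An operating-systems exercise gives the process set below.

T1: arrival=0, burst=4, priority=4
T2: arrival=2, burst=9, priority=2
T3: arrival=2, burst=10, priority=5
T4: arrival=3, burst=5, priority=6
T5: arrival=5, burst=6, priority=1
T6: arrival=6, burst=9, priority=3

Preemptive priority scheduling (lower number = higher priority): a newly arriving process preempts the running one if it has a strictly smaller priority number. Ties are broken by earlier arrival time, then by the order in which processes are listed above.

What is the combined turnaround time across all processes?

Schedule: | T1 0-2 | T2 2-5 | T5 5-11 | T2 11-17 | T6 17-26 | T1 26-28 | T3 28-38 | T4 38-43 |
Completion: T1=28  T2=17  T3=38  T4=43  T5=11  T6=26
Turnaround = completion − arrival: T1=28, T2=15, T3=36, T4=40, T5=6, T6=20
Total turnaround = 28 + 15 + 36 + 40 + 6 + 20 = 145

145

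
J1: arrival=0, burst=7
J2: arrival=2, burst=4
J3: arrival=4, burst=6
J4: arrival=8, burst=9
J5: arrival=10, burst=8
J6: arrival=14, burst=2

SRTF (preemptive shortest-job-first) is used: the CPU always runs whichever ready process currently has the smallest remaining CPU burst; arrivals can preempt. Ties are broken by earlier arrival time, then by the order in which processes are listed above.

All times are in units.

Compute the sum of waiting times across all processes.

41

Schedule: | J1 0-2 | J2 2-6 | J1 6-11 | J3 11-14 | J6 14-16 | J3 16-19 | J5 19-27 | J4 27-36 |
Completion: J1=11  J2=6  J3=19  J4=36  J5=27  J6=16
Waiting = turnaround − burst: J1=4, J2=0, J3=9, J4=19, J5=9, J6=0
Total waiting = 4 + 0 + 9 + 19 + 9 + 0 = 41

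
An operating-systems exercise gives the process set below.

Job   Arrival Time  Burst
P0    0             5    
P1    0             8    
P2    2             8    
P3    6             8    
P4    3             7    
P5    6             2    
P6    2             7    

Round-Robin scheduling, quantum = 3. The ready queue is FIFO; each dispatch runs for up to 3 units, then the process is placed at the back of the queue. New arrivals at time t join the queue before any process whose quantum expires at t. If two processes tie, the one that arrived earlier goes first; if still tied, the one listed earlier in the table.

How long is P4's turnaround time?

Timeline: | P0 0-3 | P1 3-6 | P2 6-9 | P6 9-12 | P4 12-15 | P0 15-17 | P3 17-20 | P5 20-22 | P1 22-25 | P2 25-28 | P6 28-31 | P4 31-34 | P3 34-37 | P1 37-39 | P2 39-41 | P6 41-42 | P4 42-43 | P3 43-45 |
Completion: P0=17  P1=39  P2=41  P3=45  P4=43  P5=22  P6=42
Turnaround(P4) = completion − arrival = 43 − 3 = 40

40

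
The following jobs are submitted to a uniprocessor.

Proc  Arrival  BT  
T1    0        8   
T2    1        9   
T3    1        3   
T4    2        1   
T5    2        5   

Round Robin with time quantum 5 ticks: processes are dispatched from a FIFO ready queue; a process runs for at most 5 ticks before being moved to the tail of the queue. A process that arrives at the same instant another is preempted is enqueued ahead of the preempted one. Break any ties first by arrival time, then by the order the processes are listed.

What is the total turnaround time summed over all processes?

88

Timeline: | T1 0-5 | T2 5-10 | T3 10-13 | T4 13-14 | T5 14-19 | T1 19-22 | T2 22-26 |
Completion: T1=22  T2=26  T3=13  T4=14  T5=19
Turnaround = completion − arrival: T1=22, T2=25, T3=12, T4=12, T5=17
Total turnaround = 22 + 25 + 12 + 12 + 17 = 88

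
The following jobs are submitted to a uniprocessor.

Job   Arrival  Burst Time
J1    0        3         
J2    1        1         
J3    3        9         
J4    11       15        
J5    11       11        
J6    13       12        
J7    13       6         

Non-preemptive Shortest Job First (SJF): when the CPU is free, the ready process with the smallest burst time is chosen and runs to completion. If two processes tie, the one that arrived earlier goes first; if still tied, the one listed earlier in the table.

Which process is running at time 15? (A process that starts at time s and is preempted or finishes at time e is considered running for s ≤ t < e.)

J7

Timeline: | J1 0-3 | J2 3-4 | J3 4-13 | J7 13-19 | J5 19-30 | J6 30-42 | J4 42-57 |
Completion: J1=3  J2=4  J3=13  J4=57  J5=30  J6=42  J7=19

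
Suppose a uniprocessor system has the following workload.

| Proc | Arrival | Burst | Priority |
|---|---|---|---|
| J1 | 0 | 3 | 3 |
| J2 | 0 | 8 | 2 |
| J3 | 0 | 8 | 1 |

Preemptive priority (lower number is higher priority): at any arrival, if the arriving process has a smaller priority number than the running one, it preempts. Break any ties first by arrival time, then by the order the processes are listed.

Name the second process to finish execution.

Timeline: | J3 0-8 | J2 8-16 | J1 16-19 |
Completion: J1=19  J2=16  J3=8
Finish order: J3 → J2 → J1

J2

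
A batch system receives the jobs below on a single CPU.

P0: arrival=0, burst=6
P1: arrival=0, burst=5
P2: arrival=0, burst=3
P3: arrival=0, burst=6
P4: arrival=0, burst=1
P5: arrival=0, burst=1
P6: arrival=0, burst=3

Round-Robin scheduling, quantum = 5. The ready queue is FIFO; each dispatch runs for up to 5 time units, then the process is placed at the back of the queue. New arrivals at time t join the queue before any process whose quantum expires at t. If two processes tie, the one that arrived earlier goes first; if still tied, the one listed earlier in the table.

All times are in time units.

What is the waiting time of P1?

5

Timeline: | P0 0-5 | P1 5-10 | P2 10-13 | P3 13-18 | P4 18-19 | P5 19-20 | P6 20-23 | P0 23-24 | P3 24-25 |
Completion: P0=24  P1=10  P2=13  P3=25  P4=19  P5=20  P6=23
Turnaround (C−A): P0=24  P1=10  P2=13  P3=25  P4=19  P5=20  P6=23
Waiting(P1) = turnaround − burst = 10 − 5 = 5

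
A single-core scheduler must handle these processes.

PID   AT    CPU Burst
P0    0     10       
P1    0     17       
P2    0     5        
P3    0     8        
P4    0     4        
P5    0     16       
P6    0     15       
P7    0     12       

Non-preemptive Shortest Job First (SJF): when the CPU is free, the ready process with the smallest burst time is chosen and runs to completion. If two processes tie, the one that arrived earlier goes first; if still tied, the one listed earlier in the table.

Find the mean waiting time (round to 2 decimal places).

Timeline: | P4 0-4 | P2 4-9 | P3 9-17 | P0 17-27 | P7 27-39 | P6 39-54 | P5 54-70 | P1 70-87 |
Completion: P0=27  P1=87  P2=9  P3=17  P4=4  P5=70  P6=54  P7=39
Waiting times: P0=17, P1=70, P2=4, P3=9, P4=0, P5=54, P6=39, P7=27
Average waiting = (17+70+4+9+0+54+39+27) / 8 = 220/8 = 27.50

27.50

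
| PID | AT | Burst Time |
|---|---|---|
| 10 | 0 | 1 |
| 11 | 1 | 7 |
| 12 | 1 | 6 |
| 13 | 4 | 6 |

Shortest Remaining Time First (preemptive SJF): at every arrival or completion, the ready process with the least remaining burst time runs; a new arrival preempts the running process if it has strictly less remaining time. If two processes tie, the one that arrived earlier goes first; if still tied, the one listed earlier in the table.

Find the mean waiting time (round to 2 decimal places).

Timeline: | 10 0-1 | 12 1-7 | 13 7-13 | 11 13-20 |
Completion: 10=1  11=20  12=7  13=13
Waiting times: 10=0, 11=12, 12=0, 13=3
Average waiting = (0+12+0+3) / 4 = 15/4 = 3.75

3.75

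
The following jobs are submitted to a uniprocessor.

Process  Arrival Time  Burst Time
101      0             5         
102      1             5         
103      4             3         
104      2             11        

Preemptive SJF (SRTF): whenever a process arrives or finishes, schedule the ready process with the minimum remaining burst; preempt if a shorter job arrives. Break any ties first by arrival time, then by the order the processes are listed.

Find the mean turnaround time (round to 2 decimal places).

10.75

Timeline: | 101 0-5 | 103 5-8 | 102 8-13 | 104 13-24 |
Completion: 101=5  102=13  103=8  104=24
Turnaround (C−A): 101=5  102=12  103=4  104=22
Turnaround times: 101=5, 102=12, 103=4, 104=22
Average turnaround = (5+12+4+22) / 4 = 43/4 = 10.75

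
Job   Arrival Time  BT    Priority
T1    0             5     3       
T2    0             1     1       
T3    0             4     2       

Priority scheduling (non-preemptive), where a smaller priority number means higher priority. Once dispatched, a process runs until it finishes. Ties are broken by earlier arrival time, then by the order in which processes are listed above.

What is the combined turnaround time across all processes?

16

Timeline: | T2 0-1 | T3 1-5 | T1 5-10 |
Completion: T1=10  T2=1  T3=5
Turnaround = completion − arrival: T1=10, T2=1, T3=5
Total turnaround = 10 + 1 + 5 = 16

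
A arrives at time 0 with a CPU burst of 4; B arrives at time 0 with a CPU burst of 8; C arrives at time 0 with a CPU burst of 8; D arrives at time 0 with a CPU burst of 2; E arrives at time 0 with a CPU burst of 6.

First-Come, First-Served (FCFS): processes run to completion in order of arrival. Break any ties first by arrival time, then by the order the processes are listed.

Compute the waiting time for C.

12

Schedule: | A 0-4 | B 4-12 | C 12-20 | D 20-22 | E 22-28 |
Completion: A=4  B=12  C=20  D=22  E=28
Turnaround (C−A): A=4  B=12  C=20  D=22  E=28
Waiting(C) = turnaround − burst = 20 − 8 = 12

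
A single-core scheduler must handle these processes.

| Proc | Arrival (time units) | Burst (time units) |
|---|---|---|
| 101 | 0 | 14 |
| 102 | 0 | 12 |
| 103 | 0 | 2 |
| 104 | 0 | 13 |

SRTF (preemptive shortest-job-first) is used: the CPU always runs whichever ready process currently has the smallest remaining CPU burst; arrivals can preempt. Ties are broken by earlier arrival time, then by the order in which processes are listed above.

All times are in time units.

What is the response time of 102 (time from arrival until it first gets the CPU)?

Schedule: | 103 0-2 | 102 2-14 | 104 14-27 | 101 27-41 |
Completion: 101=41  102=14  103=2  104=27
Turnaround (C−A): 101=41  102=14  103=2  104=27
Response(102) = first start − arrival = 2 − 0 = 2

2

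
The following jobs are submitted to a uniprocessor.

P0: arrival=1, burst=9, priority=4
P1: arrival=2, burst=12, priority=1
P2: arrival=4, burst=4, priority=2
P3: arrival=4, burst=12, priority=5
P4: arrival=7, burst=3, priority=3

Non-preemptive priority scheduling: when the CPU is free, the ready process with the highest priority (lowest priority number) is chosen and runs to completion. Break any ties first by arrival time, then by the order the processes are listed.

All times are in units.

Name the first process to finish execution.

Schedule: | idle 0-1 | P0 1-10 | P1 10-22 | P2 22-26 | P4 26-29 | P3 29-41 |
Completion: P0=10  P1=22  P2=26  P3=41  P4=29
Turnaround (C−A): P0=9  P1=20  P2=22  P3=37  P4=22
Finish order: P0 → P1 → P2 → P4 → P3

P0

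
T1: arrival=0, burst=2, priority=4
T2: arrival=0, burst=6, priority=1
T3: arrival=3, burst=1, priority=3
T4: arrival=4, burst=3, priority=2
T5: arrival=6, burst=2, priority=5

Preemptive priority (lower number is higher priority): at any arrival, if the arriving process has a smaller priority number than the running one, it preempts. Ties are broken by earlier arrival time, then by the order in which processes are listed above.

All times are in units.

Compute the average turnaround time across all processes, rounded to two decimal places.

Timeline: | T2 0-6 | T4 6-9 | T3 9-10 | T1 10-12 | T5 12-14 |
Completion: T1=12  T2=6  T3=10  T4=9  T5=14
Turnaround (C−A): T1=12  T2=6  T3=7  T4=5  T5=8
Turnaround times: T1=12, T2=6, T3=7, T4=5, T5=8
Average turnaround = (12+6+7+5+8) / 5 = 38/5 = 7.60

7.60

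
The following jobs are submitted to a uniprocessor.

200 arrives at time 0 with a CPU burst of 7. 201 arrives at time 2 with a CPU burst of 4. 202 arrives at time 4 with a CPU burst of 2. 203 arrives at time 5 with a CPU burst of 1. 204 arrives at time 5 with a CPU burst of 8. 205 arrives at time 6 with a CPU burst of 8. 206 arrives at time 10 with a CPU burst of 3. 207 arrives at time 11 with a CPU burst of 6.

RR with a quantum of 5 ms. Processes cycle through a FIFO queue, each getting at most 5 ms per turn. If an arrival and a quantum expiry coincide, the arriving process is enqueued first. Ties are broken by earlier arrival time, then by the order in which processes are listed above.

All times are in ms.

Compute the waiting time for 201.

3

Schedule: | 200 0-5 | 201 5-9 | 202 9-11 | 203 11-12 | 204 12-17 | 200 17-19 | 205 19-24 | 206 24-27 | 207 27-32 | 204 32-35 | 205 35-38 | 207 38-39 |
Completion: 200=19  201=9  202=11  203=12  204=35  205=38  206=27  207=39
Waiting(201) = turnaround − burst = 7 − 4 = 3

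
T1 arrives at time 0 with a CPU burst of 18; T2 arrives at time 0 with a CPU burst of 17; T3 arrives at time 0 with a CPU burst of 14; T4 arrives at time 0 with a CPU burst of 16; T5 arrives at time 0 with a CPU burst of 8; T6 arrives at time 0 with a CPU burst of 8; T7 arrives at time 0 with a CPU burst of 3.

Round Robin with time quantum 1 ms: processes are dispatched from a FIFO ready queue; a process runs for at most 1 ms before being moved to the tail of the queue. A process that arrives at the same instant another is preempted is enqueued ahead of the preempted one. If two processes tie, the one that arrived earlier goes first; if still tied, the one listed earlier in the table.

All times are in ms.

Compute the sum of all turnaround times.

Timeline: | T1 0-1 | T2 1-2 | T3 2-3 | T4 3-4 | T5 4-5 | T6 5-6 | T7 6-7 | T1 7-8 | T2 8-9 | T3 9-10 | T4 10-11 | T5 11-12 | T6 12-13 | T7 13-14 | T1 14-15 | T2 15-16 | T3 16-17 | T4 17-18 | T5 18-19 | T6 19-20 | T7 20-21 | T1 21-22 | T2 22-23 | T3 23-24 | T4 24-25 | T5 25-26 | T6 26-27 | T1 27-28 | T2 28-29 | T3 29-30 | T4 30-31 | T5 31-32 | T6 32-33 | T1 33-34 | T2 34-35 | T3 35-36 | T4 36-37 | T5 37-38 | T6 38-39 | T1 39-40 | T2 40-41 | T3 41-42 | T4 42-43 | T5 43-44 | T6 44-45 | T1 45-46 | T2 46-47 | T3 47-48 | T4 48-49 | T5 49-50 | T6 50-51 | T1 51-52 | T2 52-53 | T3 53-54 | T4 54-55 | T1 55-56 | T2 56-57 | T3 57-58 | T4 58-59 | T1 59-60 | T2 60-61 | T3 61-62 | T4 62-63 | T1 63-64 | T2 64-65 | T3 65-66 | T4 66-67 | T1 67-68 | T2 68-69 | T3 69-70 | T4 70-71 | T1 71-72 | T2 72-73 | T3 73-74 | T4 74-75 | T1 75-76 | T2 76-77 | T4 77-78 | T1 78-79 | T2 79-80 | T4 80-81 | T1 81-82 | T2 82-83 | T1 83-84 |
Completion: T1=84  T2=83  T3=74  T4=81  T5=50  T6=51  T7=21
Turnaround = completion − arrival: T1=84, T2=83, T3=74, T4=81, T5=50, T6=51, T7=21
Total turnaround = 84 + 83 + 74 + 81 + 50 + 51 + 21 = 444

444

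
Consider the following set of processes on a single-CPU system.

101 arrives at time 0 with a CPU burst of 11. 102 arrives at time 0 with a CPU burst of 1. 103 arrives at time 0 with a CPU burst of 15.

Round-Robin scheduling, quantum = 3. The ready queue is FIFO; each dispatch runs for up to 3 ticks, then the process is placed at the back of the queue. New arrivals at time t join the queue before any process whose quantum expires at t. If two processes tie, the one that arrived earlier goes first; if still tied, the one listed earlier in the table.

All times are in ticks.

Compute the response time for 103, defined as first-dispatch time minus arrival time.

4

Gantt: | 101 0-3 | 102 3-4 | 103 4-7 | 101 7-10 | 103 10-13 | 101 13-16 | 103 16-19 | 101 19-21 | 103 21-27 |
Completion: 101=21  102=4  103=27
Turnaround (C−A): 101=21  102=4  103=27
Response(103) = first start − arrival = 4 − 0 = 4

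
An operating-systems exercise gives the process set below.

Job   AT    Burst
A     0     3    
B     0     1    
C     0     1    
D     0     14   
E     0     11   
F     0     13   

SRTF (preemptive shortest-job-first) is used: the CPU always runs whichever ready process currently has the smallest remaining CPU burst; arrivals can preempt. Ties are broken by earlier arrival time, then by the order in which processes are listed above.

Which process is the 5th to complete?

F

Gantt: | B 0-1 | C 1-2 | A 2-5 | E 5-16 | F 16-29 | D 29-43 |
Completion: A=5  B=1  C=2  D=43  E=16  F=29
Turnaround (C−A): A=5  B=1  C=2  D=43  E=16  F=29
Finish order: B → C → A → E → F → D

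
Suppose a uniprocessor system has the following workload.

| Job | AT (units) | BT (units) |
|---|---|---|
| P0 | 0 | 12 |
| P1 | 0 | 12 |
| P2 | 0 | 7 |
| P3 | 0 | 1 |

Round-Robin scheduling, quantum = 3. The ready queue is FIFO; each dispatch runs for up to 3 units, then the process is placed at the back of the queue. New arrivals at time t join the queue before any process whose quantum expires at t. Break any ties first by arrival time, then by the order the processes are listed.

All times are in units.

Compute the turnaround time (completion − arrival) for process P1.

32

Gantt: | P0 0-3 | P1 3-6 | P2 6-9 | P3 9-10 | P0 10-13 | P1 13-16 | P2 16-19 | P0 19-22 | P1 22-25 | P2 25-26 | P0 26-29 | P1 29-32 |
Completion: P0=29  P1=32  P2=26  P3=10
Turnaround(P1) = completion − arrival = 32 − 0 = 32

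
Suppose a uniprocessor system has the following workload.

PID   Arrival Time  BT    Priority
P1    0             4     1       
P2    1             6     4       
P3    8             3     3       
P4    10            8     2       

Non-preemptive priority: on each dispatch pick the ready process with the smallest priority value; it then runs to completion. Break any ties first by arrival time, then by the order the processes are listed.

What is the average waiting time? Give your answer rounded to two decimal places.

3.25

Timeline: | P1 0-4 | P2 4-10 | P4 10-18 | P3 18-21 |
Completion: P1=4  P2=10  P3=21  P4=18
Waiting times: P1=0, P2=3, P3=10, P4=0
Average waiting = (0+3+10+0) / 4 = 13/4 = 3.25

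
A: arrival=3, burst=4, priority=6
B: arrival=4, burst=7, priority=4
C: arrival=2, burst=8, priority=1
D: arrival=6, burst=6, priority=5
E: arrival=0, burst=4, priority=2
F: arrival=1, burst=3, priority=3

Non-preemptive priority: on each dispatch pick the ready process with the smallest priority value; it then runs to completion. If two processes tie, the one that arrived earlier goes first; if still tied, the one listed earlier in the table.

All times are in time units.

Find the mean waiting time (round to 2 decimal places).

Timeline: | E 0-4 | C 4-12 | F 12-15 | B 15-22 | D 22-28 | A 28-32 |
Completion: A=32  B=22  C=12  D=28  E=4  F=15
Waiting times: A=25, B=11, C=2, D=16, E=0, F=11
Average waiting = (25+11+2+16+0+11) / 6 = 65/6 = 10.83

10.83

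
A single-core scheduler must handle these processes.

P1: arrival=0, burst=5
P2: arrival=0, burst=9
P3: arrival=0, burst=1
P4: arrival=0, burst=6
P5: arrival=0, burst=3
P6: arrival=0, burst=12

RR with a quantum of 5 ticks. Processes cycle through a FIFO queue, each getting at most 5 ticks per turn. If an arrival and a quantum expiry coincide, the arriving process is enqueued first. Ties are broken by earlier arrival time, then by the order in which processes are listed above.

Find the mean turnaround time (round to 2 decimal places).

Gantt: | P1 0-5 | P2 5-10 | P3 10-11 | P4 11-16 | P5 16-19 | P6 19-24 | P2 24-28 | P4 28-29 | P6 29-36 |
Completion: P1=5  P2=28  P3=11  P4=29  P5=19  P6=36
Turnaround (C−A): P1=5  P2=28  P3=11  P4=29  P5=19  P6=36
Turnaround times: P1=5, P2=28, P3=11, P4=29, P5=19, P6=36
Average turnaround = (5+28+11+29+19+36) / 6 = 128/6 = 21.33

21.33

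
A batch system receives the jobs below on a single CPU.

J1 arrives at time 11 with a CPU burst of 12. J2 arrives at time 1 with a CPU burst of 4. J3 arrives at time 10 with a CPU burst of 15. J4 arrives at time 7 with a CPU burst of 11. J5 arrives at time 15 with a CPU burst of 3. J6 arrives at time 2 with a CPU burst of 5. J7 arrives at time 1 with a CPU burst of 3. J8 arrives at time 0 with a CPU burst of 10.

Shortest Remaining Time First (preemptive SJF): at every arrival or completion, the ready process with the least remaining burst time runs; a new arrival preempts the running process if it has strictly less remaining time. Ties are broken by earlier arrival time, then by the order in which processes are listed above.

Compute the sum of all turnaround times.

168

Schedule: | J8 0-1 | J7 1-4 | J2 4-8 | J6 8-13 | J8 13-15 | J5 15-18 | J8 18-25 | J4 25-36 | J1 36-48 | J3 48-63 |
Completion: J1=48  J2=8  J3=63  J4=36  J5=18  J6=13  J7=4  J8=25
Turnaround = completion − arrival: J1=37, J2=7, J3=53, J4=29, J5=3, J6=11, J7=3, J8=25
Total turnaround = 37 + 7 + 53 + 29 + 3 + 11 + 3 + 25 = 168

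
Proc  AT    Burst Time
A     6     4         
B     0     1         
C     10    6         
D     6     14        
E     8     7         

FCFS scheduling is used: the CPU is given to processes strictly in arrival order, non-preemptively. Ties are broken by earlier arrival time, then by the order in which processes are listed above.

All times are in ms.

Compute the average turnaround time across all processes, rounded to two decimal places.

14.60

Gantt: | B 0-1 | idle 1-6 | A 6-10 | D 10-24 | E 24-31 | C 31-37 |
Completion: A=10  B=1  C=37  D=24  E=31
Turnaround times: A=4, B=1, C=27, D=18, E=23
Average turnaround = (4+1+27+18+23) / 5 = 73/5 = 14.60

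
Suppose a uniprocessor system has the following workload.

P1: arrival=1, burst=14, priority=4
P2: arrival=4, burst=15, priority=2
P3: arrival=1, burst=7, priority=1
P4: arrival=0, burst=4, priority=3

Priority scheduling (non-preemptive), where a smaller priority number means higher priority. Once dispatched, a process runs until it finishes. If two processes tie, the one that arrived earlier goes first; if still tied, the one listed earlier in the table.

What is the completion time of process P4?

Timeline: | P4 0-4 | P3 4-11 | P2 11-26 | P1 26-40 |
Completion: P1=40  P2=26  P3=11  P4=4
Turnaround (C−A): P1=39  P2=22  P3=10  P4=4

4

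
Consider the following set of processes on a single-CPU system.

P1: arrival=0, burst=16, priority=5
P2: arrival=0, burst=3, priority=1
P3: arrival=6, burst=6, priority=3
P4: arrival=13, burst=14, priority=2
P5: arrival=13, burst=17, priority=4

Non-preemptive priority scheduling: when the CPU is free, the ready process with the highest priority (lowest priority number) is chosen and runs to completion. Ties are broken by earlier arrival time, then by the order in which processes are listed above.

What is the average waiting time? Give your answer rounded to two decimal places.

12.40

Timeline: | P2 0-3 | P1 3-19 | P4 19-33 | P3 33-39 | P5 39-56 |
Completion: P1=19  P2=3  P3=39  P4=33  P5=56
Turnaround (C−A): P1=19  P2=3  P3=33  P4=20  P5=43
Waiting times: P1=3, P2=0, P3=27, P4=6, P5=26
Average waiting = (3+0+27+6+26) / 5 = 62/5 = 12.40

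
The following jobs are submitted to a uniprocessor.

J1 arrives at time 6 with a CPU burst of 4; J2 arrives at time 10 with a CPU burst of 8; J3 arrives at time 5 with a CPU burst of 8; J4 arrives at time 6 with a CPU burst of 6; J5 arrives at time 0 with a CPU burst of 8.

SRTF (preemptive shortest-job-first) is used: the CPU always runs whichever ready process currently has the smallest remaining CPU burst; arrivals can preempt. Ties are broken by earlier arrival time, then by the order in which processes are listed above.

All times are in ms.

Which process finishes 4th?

J3

Timeline: | J5 0-8 | J1 8-12 | J4 12-18 | J3 18-26 | J2 26-34 |
Completion: J1=12  J2=34  J3=26  J4=18  J5=8
Turnaround (C−A): J1=6  J2=24  J3=21  J4=12  J5=8
Finish order: J5 → J1 → J4 → J3 → J2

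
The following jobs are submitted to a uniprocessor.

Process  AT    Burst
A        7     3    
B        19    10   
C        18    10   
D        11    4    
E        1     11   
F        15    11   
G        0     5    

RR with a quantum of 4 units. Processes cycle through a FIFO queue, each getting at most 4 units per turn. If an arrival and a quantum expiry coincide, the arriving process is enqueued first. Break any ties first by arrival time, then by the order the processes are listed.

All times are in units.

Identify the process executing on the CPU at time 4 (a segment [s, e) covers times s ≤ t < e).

E

Schedule: | G 0-4 | E 4-8 | G 8-9 | A 9-12 | E 12-16 | D 16-20 | F 20-24 | E 24-27 | C 27-31 | B 31-35 | F 35-39 | C 39-43 | B 43-47 | F 47-50 | C 50-52 | B 52-54 |
Completion: A=12  B=54  C=52  D=20  E=27  F=50  G=9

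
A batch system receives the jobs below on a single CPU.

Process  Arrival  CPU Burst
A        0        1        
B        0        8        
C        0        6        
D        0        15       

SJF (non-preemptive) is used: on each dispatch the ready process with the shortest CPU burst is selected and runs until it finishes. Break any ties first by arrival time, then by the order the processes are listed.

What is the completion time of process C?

Timeline: | A 0-1 | C 1-7 | B 7-15 | D 15-30 |
Completion: A=1  B=15  C=7  D=30

7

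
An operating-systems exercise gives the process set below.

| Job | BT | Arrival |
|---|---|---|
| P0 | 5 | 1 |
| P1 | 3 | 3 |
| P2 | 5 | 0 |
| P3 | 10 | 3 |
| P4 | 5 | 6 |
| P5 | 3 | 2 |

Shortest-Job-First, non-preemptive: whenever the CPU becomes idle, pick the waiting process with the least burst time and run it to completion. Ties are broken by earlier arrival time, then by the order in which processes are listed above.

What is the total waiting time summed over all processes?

46

Gantt: | P2 0-5 | P5 5-8 | P1 8-11 | P0 11-16 | P4 16-21 | P3 21-31 |
Completion: P0=16  P1=11  P2=5  P3=31  P4=21  P5=8
Turnaround (C−A): P0=15  P1=8  P2=5  P3=28  P4=15  P5=6
Waiting = turnaround − burst: P0=10, P1=5, P2=0, P3=18, P4=10, P5=3
Total waiting = 10 + 5 + 0 + 18 + 10 + 3 = 46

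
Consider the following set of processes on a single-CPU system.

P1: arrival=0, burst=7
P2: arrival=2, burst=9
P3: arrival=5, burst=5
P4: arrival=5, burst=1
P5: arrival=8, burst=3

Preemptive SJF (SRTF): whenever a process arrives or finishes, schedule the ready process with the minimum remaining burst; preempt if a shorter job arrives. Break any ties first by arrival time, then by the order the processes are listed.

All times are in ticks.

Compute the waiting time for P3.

6

Timeline: | P1 0-5 | P4 5-6 | P1 6-8 | P5 8-11 | P3 11-16 | P2 16-25 |
Completion: P1=8  P2=25  P3=16  P4=6  P5=11
Turnaround (C−A): P1=8  P2=23  P3=11  P4=1  P5=3
Waiting(P3) = turnaround − burst = 11 − 5 = 6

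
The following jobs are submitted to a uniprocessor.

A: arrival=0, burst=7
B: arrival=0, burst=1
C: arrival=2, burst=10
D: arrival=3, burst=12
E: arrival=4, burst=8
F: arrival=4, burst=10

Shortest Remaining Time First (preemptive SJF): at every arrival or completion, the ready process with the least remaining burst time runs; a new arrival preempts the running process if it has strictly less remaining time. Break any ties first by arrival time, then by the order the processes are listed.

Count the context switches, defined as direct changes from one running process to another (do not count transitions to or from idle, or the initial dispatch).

5

Schedule: | B 0-1 | A 1-8 | E 8-16 | C 16-26 | F 26-36 | D 36-48 |
Completion: A=8  B=1  C=26  D=48  E=16  F=36
Turnaround (C−A): A=8  B=1  C=24  D=45  E=12  F=32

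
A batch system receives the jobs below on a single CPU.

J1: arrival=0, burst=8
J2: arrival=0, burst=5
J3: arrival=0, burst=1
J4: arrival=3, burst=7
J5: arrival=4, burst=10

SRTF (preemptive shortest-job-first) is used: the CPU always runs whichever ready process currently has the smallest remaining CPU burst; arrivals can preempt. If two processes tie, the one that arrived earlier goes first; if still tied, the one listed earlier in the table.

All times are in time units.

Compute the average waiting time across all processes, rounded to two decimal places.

Schedule: | J3 0-1 | J2 1-6 | J4 6-13 | J1 13-21 | J5 21-31 |
Completion: J1=21  J2=6  J3=1  J4=13  J5=31
Waiting times: J1=13, J2=1, J3=0, J4=3, J5=17
Average waiting = (13+1+0+3+17) / 5 = 34/5 = 6.80

6.80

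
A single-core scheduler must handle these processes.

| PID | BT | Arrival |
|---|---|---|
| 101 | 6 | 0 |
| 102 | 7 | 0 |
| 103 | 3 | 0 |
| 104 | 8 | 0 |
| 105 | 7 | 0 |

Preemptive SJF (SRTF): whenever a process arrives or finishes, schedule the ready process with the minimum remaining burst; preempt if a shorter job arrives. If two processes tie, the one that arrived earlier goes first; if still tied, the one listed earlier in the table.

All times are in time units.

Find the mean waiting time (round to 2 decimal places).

10.20

Schedule: | 103 0-3 | 101 3-9 | 102 9-16 | 105 16-23 | 104 23-31 |
Completion: 101=9  102=16  103=3  104=31  105=23
Turnaround (C−A): 101=9  102=16  103=3  104=31  105=23
Waiting times: 101=3, 102=9, 103=0, 104=23, 105=16
Average waiting = (3+9+0+23+16) / 5 = 51/5 = 10.20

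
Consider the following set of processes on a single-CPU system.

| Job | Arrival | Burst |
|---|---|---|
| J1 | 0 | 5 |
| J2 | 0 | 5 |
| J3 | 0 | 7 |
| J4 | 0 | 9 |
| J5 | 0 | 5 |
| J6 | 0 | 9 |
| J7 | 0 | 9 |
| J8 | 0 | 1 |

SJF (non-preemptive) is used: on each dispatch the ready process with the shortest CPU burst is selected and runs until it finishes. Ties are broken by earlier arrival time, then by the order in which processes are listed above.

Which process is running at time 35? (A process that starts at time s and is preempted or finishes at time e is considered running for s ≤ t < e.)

J6

Gantt: | J8 0-1 | J1 1-6 | J2 6-11 | J5 11-16 | J3 16-23 | J4 23-32 | J6 32-41 | J7 41-50 |
Completion: J1=6  J2=11  J3=23  J4=32  J5=16  J6=41  J7=50  J8=1
Turnaround (C−A): J1=6  J2=11  J3=23  J4=32  J5=16  J6=41  J7=50  J8=1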